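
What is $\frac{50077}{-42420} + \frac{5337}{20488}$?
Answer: $- \frac{199895509}{217275240} \approx -0.92001$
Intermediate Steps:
$\frac{50077}{-42420} + \frac{5337}{20488} = 50077 \left(- \frac{1}{42420}\right) + 5337 \cdot \frac{1}{20488} = - \frac{50077}{42420} + \frac{5337}{20488} = - \frac{199895509}{217275240}$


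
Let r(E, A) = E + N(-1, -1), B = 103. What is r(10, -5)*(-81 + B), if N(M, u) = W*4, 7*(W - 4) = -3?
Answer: 3740/7 ≈ 534.29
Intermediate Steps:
W = 25/7 (W = 4 + (1/7)*(-3) = 4 - 3/7 = 25/7 ≈ 3.5714)
N(M, u) = 100/7 (N(M, u) = (25/7)*4 = 100/7)
r(E, A) = 100/7 + E (r(E, A) = E + 100/7 = 100/7 + E)
r(10, -5)*(-81 + B) = (100/7 + 10)*(-81 + 103) = (170/7)*22 = 3740/7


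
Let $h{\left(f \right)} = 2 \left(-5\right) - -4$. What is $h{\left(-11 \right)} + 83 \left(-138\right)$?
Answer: $-11460$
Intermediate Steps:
$h{\left(f \right)} = -6$ ($h{\left(f \right)} = -10 + 4 = -6$)
$h{\left(-11 \right)} + 83 \left(-138\right) = -6 + 83 \left(-138\right) = -6 - 11454 = -11460$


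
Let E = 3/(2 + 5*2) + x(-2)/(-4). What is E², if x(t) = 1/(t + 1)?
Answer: ¼ ≈ 0.25000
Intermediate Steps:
x(t) = 1/(1 + t)
E = ½ (E = 3/(2 + 5*2) + 1/((1 - 2)*(-4)) = 3/(2 + 10) - ¼/(-1) = 3/12 - 1*(-¼) = 3*(1/12) + ¼ = ¼ + ¼ = ½ ≈ 0.50000)
E² = (½)² = ¼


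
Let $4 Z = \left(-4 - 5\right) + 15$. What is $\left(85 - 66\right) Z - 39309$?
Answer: $- \frac{78561}{2} \approx -39281.0$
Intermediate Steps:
$Z = \frac{3}{2}$ ($Z = \frac{\left(-4 - 5\right) + 15}{4} = \frac{-9 + 15}{4} = \frac{1}{4} \cdot 6 = \frac{3}{2} \approx 1.5$)
$\left(85 - 66\right) Z - 39309 = \left(85 - 66\right) \frac{3}{2} - 39309 = 19 \cdot \frac{3}{2} - 39309 = \frac{57}{2} - 39309 = - \frac{78561}{2}$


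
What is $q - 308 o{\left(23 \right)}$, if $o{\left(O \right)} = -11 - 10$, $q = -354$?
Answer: $6114$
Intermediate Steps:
$o{\left(O \right)} = -21$
$q - 308 o{\left(23 \right)} = -354 - -6468 = -354 + 6468 = 6114$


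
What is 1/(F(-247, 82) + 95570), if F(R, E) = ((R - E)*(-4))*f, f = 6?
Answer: 1/103466 ≈ 9.6650e-6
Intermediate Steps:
F(R, E) = -24*R + 24*E (F(R, E) = ((R - E)*(-4))*6 = (-4*R + 4*E)*6 = -24*R + 24*E)
1/(F(-247, 82) + 95570) = 1/((-24*(-247) + 24*82) + 95570) = 1/((5928 + 1968) + 95570) = 1/(7896 + 95570) = 1/103466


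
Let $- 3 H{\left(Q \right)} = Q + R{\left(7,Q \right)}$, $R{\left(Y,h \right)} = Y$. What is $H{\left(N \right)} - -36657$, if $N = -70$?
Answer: $36678$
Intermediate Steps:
$H{\left(Q \right)} = - \frac{7}{3} - \frac{Q}{3}$ ($H{\left(Q \right)} = - \frac{Q + 7}{3} = - \frac{7 + Q}{3} = - \frac{7}{3} - \frac{Q}{3}$)
$H{\left(N \right)} - -36657 = \left(- \frac{7}{3} - - \frac{70}{3}\right) - -36657 = \left(- \frac{7}{3} + \frac{70}{3}\right) + 36657 = 21 + 36657 = 36678$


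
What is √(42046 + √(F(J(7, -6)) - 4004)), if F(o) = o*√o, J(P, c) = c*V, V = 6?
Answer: √(42046 + 2*√(-1001 - 54*I)) ≈ 205.06 - 0.154*I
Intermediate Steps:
J(P, c) = 6*c (J(P, c) = c*6 = 6*c)
F(o) = o^(3/2)
√(42046 + √(F(J(7, -6)) - 4004)) = √(42046 + √((6*(-6))^(3/2) - 4004)) = √(42046 + √((-36)^(3/2) - 4004)) = √(42046 + √(-216*I - 4004)) = √(42046 + √(-4004 - 216*I))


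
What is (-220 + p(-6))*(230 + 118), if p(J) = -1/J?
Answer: -76502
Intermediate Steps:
(-220 + p(-6))*(230 + 118) = (-220 - 1/(-6))*(230 + 118) = (-220 - 1*(-1/6))*348 = (-220 + 1/6)*348 = -1319/6*348 = -76502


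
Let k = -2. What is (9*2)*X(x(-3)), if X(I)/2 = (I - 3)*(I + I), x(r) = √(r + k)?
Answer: -360 - 216*I*√5 ≈ -360.0 - 482.99*I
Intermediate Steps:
x(r) = √(-2 + r) (x(r) = √(r - 2) = √(-2 + r))
X(I) = 4*I*(-3 + I) (X(I) = 2*((I - 3)*(I + I)) = 2*((-3 + I)*(2*I)) = 2*(2*I*(-3 + I)) = 4*I*(-3 + I))
(9*2)*X(x(-3)) = (9*2)*(4*√(-2 - 3)*(-3 + √(-2 - 3))) = 18*(4*√(-5)*(-3 + √(-5))) = 18*(4*(I*√5)*(-3 + I*√5)) = 18*(4*I*√5*(-3 + I*√5)) = 72*I*√5*(-3 + I*√5)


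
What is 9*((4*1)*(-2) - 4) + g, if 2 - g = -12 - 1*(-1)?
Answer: -95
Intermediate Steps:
g = 13 (g = 2 - (-12 - 1*(-1)) = 2 - (-12 + 1) = 2 - 1*(-11) = 2 + 11 = 13)
9*((4*1)*(-2) - 4) + g = 9*((4*1)*(-2) - 4) + 13 = 9*(4*(-2) - 4) + 13 = 9*(-8 - 4) + 13 = 9*(-12) + 13 = -108 + 13 = -95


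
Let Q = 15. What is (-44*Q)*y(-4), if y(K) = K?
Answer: 2640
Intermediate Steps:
(-44*Q)*y(-4) = -44*15*(-4) = -660*(-4) = 2640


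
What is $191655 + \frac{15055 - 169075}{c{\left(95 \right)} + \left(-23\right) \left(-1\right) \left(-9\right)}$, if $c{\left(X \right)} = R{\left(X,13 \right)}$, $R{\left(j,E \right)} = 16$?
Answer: $\frac{36760125}{191} \approx 1.9246 \cdot 10^{5}$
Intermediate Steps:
$c{\left(X \right)} = 16$
$191655 + \frac{15055 - 169075}{c{\left(95 \right)} + \left(-23\right) \left(-1\right) \left(-9\right)} = 191655 + \frac{15055 - 169075}{16 + \left(-23\right) \left(-1\right) \left(-9\right)} = 191655 - \frac{154020}{16 + 23 \left(-9\right)} = 191655 - \frac{154020}{16 - 207} = 191655 - \frac{154020}{-191} = 191655 - - \frac{154020}{191} = 191655 + \frac{154020}{191} = \frac{36760125}{191}$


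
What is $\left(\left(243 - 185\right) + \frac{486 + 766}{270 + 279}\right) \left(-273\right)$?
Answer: $- \frac{3011554}{183} \approx -16457.0$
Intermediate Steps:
$\left(\left(243 - 185\right) + \frac{486 + 766}{270 + 279}\right) \left(-273\right) = \left(58 + \frac{1252}{549}\right) \left(-273\right) = \frac{33094}{549} \left(-273\right) = - \frac{3011554}{183}$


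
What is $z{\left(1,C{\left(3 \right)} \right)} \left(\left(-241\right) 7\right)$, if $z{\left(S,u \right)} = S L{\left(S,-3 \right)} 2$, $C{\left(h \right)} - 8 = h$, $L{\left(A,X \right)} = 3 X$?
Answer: $30366$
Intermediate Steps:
$C{\left(h \right)} = 8 + h$
$z{\left(S,u \right)} = - 18 S$ ($z{\left(S,u \right)} = S 3 \left(-3\right) 2 = S \left(-9\right) 2 = - 9 S 2 = - 18 S$)
$z{\left(1,C{\left(3 \right)} \right)} \left(\left(-241\right) 7\right) = \left(-18\right) 1 \left(\left(-241\right) 7\right) = \left(-18\right) \left(-1687\right) = 30366$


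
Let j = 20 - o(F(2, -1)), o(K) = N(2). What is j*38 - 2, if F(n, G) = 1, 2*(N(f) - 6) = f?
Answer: 492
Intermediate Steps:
N(f) = 6 + f/2
o(K) = 7 (o(K) = 6 + (½)*2 = 6 + 1 = 7)
j = 13 (j = 20 - 1*7 = 20 - 7 = 13)
j*38 - 2 = 13*38 - 2 = 494 - 2 = 492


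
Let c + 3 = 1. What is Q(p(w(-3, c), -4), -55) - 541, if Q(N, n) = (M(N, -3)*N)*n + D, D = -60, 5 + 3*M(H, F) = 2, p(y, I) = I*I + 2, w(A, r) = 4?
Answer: 389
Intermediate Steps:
c = -2 (c = -3 + 1 = -2)
p(y, I) = 2 + I**2 (p(y, I) = I**2 + 2 = 2 + I**2)
M(H, F) = -1 (M(H, F) = -5/3 + (1/3)*2 = -5/3 + 2/3 = -1)
Q(N, n) = -60 - N*n (Q(N, n) = (-N)*n - 60 = -N*n - 60 = -60 - N*n)
Q(p(w(-3, c), -4), -55) - 541 = (-60 - 1*(2 + (-4)**2)*(-55)) - 541 = (-60 - 1*(2 + 16)*(-55)) - 541 = (-60 - 1*18*(-55)) - 541 = (-60 + 990) - 541 = 930 - 541 = 389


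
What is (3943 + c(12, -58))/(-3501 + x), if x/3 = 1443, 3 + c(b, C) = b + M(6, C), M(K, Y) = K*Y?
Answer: 901/207 ≈ 4.3527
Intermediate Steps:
c(b, C) = -3 + b + 6*C (c(b, C) = -3 + (b + 6*C) = -3 + b + 6*C)
x = 4329 (x = 3*1443 = 4329)
(3943 + c(12, -58))/(-3501 + x) = (3943 + (-3 + 12 + 6*(-58)))/(-3501 + 4329) = (3943 + (-3 + 12 - 348))/828 = (3943 - 339)*(1/828) = 3604*(1/828) = 901/207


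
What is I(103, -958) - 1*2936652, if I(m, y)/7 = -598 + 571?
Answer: -2936841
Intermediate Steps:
I(m, y) = -189 (I(m, y) = 7*(-598 + 571) = 7*(-27) = -189)
I(103, -958) - 1*2936652 = -189 - 1*2936652 = -189 - 2936652 = -2936841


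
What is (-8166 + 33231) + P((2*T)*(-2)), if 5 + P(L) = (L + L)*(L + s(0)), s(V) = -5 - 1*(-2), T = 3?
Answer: 25420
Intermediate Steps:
s(V) = -3 (s(V) = -5 + 2 = -3)
P(L) = -5 + 2*L*(-3 + L) (P(L) = -5 + (L + L)*(L - 3) = -5 + (2*L)*(-3 + L) = -5 + 2*L*(-3 + L))
(-8166 + 33231) + P((2*T)*(-2)) = (-8166 + 33231) + (-5 - 6*2*3*(-2) + 2*((2*3)*(-2))²) = 25065 + (-5 - 36*(-2) + 2*(6*(-2))²) = 25065 + (-5 - 6*(-12) + 2*(-12)²) = 25065 + (-5 + 72 + 2*144) = 25065 + (-5 + 72 + 288) = 25065 + 355 = 25420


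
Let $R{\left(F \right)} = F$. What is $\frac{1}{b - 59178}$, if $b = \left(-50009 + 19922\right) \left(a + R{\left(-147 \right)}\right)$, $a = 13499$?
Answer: $- \frac{1}{401780802} \approx -2.4889 \cdot 10^{-9}$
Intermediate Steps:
$b = -401721624$ ($b = \left(-50009 + 19922\right) \left(13499 - 147\right) = \left(-30087\right) 13352 = -401721624$)
$\frac{1}{b - 59178} = \frac{1}{-401721624 - 59178} = \frac{1}{-401780802} = - \frac{1}{401780802}$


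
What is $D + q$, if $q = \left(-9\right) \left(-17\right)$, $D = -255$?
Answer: $-102$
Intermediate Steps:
$q = 153$
$D + q = -255 + 153 = -102$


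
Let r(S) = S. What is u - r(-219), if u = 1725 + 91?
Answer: 2035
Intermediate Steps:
u = 1816
u - r(-219) = 1816 - 1*(-219) = 1816 + 219 = 2035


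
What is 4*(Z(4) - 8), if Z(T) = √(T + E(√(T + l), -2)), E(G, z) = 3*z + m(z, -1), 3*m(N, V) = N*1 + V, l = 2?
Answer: -32 + 4*I*√3 ≈ -32.0 + 6.9282*I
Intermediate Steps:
m(N, V) = N/3 + V/3 (m(N, V) = (N*1 + V)/3 = (N + V)/3 = N/3 + V/3)
E(G, z) = -⅓ + 10*z/3 (E(G, z) = 3*z + (z/3 + (⅓)*(-1)) = 3*z + (z/3 - ⅓) = 3*z + (-⅓ + z/3) = -⅓ + 10*z/3)
Z(T) = √(-7 + T) (Z(T) = √(T + (-⅓ + (10/3)*(-2))) = √(T + (-⅓ - 20/3)) = √(T - 7) = √(-7 + T))
4*(Z(4) - 8) = 4*(√(-7 + 4) - 8) = 4*(√(-3) - 8) = 4*(I*√3 - 8) = 4*(-8 + I*√3) = -32 + 4*I*√3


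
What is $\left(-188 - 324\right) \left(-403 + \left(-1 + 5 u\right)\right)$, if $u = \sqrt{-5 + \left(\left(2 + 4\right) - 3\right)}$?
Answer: $206848 - 2560 i \sqrt{2} \approx 2.0685 \cdot 10^{5} - 3620.4 i$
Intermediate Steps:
$u = i \sqrt{2}$ ($u = \sqrt{-5 + \left(6 - 3\right)} = \sqrt{-5 + 3} = \sqrt{-2} = i \sqrt{2} \approx 1.4142 i$)
$\left(-188 - 324\right) \left(-403 + \left(-1 + 5 u\right)\right) = \left(-188 - 324\right) \left(-403 - \left(1 - 5 i \sqrt{2}\right)\right) = - 512 \left(-403 - \left(1 - 5 i \sqrt{2}\right)\right) = - 512 \left(-404 + 5 i \sqrt{2}\right) = 206848 - 2560 i \sqrt{2}$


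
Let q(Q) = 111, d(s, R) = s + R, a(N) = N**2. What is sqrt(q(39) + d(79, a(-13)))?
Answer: sqrt(359) ≈ 18.947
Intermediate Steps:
d(s, R) = R + s
sqrt(q(39) + d(79, a(-13))) = sqrt(111 + ((-13)**2 + 79)) = sqrt(111 + (169 + 79)) = sqrt(111 + 248) = sqrt(359)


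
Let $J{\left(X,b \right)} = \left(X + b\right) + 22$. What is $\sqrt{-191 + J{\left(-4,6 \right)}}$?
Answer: $i \sqrt{167} \approx 12.923 i$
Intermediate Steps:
$J{\left(X,b \right)} = 22 + X + b$
$\sqrt{-191 + J{\left(-4,6 \right)}} = \sqrt{-191 + \left(22 - 4 + 6\right)} = \sqrt{-191 + 24} = \sqrt{-167} = i \sqrt{167}$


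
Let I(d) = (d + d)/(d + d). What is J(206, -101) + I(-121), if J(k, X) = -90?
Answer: -89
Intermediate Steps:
I(d) = 1 (I(d) = (2*d)/((2*d)) = (2*d)*(1/(2*d)) = 1)
J(206, -101) + I(-121) = -90 + 1 = -89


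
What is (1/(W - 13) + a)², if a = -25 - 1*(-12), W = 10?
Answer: 1600/9 ≈ 177.78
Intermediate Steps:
a = -13 (a = -25 + 12 = -13)
(1/(W - 13) + a)² = (1/(10 - 13) - 13)² = (1/(-3) - 13)² = (-⅓ - 13)² = (-40/3)² = 1600/9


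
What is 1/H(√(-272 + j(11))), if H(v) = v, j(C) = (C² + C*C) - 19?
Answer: -I/7 ≈ -0.14286*I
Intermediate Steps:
j(C) = -19 + 2*C² (j(C) = (C² + C²) - 19 = 2*C² - 19 = -19 + 2*C²)
1/H(√(-272 + j(11))) = 1/(√(-272 + (-19 + 2*11²))) = 1/(√(-272 + (-19 + 2*121))) = 1/(√(-272 + (-19 + 242))) = 1/(√(-272 + 223)) = 1/(√(-49)) = 1/(7*I) = -I/7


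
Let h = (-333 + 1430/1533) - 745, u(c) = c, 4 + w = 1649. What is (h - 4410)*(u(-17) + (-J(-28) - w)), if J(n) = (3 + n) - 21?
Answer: 13593265184/1533 ≈ 8.8671e+6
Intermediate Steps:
w = 1645 (w = -4 + 1649 = 1645)
J(n) = -18 + n
h = -1651144/1533 (h = (-333 + 1430*(1/1533)) - 745 = (-333 + 1430/1533) - 745 = -509059/1533 - 745 = -1651144/1533 ≈ -1077.1)
(h - 4410)*(u(-17) + (-J(-28) - w)) = (-1651144/1533 - 4410)*(-17 + (-(-18 - 28) - 1*1645)) = -8411674*(-17 + (-1*(-46) - 1645))/1533 = -8411674*(-17 + (46 - 1645))/1533 = -8411674*(-17 - 1599)/1533 = -8411674/1533*(-1616) = 13593265184/1533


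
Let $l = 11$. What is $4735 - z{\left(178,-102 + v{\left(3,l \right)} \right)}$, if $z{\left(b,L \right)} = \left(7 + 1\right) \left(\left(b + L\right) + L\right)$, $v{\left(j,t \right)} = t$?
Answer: $4767$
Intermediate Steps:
$z{\left(b,L \right)} = 8 b + 16 L$ ($z{\left(b,L \right)} = 8 \left(\left(L + b\right) + L\right) = 8 \left(b + 2 L\right) = 8 b + 16 L$)
$4735 - z{\left(178,-102 + v{\left(3,l \right)} \right)} = 4735 - \left(8 \cdot 178 + 16 \left(-102 + 11\right)\right) = 4735 - \left(1424 + 16 \left(-91\right)\right) = 4735 - \left(1424 - 1456\right) = 4735 - -32 = 4735 + 32 = 4767$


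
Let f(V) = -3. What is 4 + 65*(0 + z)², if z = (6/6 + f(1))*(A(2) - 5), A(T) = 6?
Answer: 264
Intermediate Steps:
z = -2 (z = (6/6 - 3)*(6 - 5) = (6*(⅙) - 3)*1 = (1 - 3)*1 = -2*1 = -2)
4 + 65*(0 + z)² = 4 + 65*(0 - 2)² = 4 + 65*(-2)² = 4 + 65*4 = 4 + 260 = 264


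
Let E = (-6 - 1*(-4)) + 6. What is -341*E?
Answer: -1364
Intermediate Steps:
E = 4 (E = (-6 + 4) + 6 = -2 + 6 = 4)
-341*E = -341*4 = -1364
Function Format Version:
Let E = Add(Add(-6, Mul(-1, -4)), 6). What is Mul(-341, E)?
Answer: -1364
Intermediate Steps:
E = 4 (E = Add(Add(-6, 4), 6) = Add(-2, 6) = 4)
Mul(-341, E) = Mul(-341, 4) = -1364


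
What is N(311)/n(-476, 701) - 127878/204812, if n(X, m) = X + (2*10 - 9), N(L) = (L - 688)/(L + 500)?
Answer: -24073748923/38618838690 ≈ -0.62337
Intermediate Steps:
N(L) = (-688 + L)/(500 + L)
n(X, m) = 11 + X (n(X, m) = X + (20 - 9) = X + 11 = 11 + X)
N(311)/n(-476, 701) - 127878/204812 = ((-688 + 311)/(500 + 311))/(11 - 476) - 127878/204812 = (-377/811)/(-465) - 127878*1/204812 = ((1/811)*(-377))*(-1/465) - 63939/102406 = -377/811*(-1/465) - 63939/102406 = 377/377115 - 63939/102406 = -24073748923/38618838690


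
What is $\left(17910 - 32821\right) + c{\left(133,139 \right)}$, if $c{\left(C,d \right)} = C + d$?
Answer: $-14639$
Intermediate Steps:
$\left(17910 - 32821\right) + c{\left(133,139 \right)} = \left(17910 - 32821\right) + \left(133 + 139\right) = -14911 + 272 = -14639$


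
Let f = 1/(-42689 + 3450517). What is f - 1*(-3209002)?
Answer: 10935726867657/3407828 ≈ 3.2090e+6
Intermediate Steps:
f = 1/3407828 ≈ 2.9344e-7
f - 1*(-3209002) = 1/3407828 - 1*(-3209002) = 1/3407828 + 3209002 = 10935726867657/3407828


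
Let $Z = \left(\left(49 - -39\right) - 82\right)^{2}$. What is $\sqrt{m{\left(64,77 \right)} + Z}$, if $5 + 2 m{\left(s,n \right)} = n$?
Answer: $6 \sqrt{2} \approx 8.4853$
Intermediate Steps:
$m{\left(s,n \right)} = - \frac{5}{2} + \frac{n}{2}$
$Z = 36$ ($Z = \left(\left(49 + 39\right) - 82\right)^{2} = \left(88 - 82\right)^{2} = 6^{2} = 36$)
$\sqrt{m{\left(64,77 \right)} + Z} = \sqrt{\left(- \frac{5}{2} + \frac{1}{2} \cdot 77\right) + 36} = \sqrt{\left(- \frac{5}{2} + \frac{77}{2}\right) + 36} = \sqrt{36 + 36} = \sqrt{72} = 6 \sqrt{2}$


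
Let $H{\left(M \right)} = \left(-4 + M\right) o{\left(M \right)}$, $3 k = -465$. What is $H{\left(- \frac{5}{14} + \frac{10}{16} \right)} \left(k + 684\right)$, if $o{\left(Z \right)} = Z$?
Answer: $- \frac{1658415}{3136} \approx -528.83$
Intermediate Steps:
$k = -155$ ($k = \frac{1}{3} \left(-465\right) = -155$)
$H{\left(M \right)} = M \left(-4 + M\right)$ ($H{\left(M \right)} = \left(-4 + M\right) M = M \left(-4 + M\right)$)
$H{\left(- \frac{5}{14} + \frac{10}{16} \right)} \left(k + 684\right) = \left(- \frac{5}{14} + \frac{10}{16}\right) \left(-4 + \left(- \frac{5}{14} + \frac{10}{16}\right)\right) \left(-155 + 684\right) = \left(\left(-5\right) \frac{1}{14} + 10 \cdot \frac{1}{16}\right) \left(-4 + \left(\left(-5\right) \frac{1}{14} + 10 \cdot \frac{1}{16}\right)\right) 529 = \left(- \frac{5}{14} + \frac{5}{8}\right) \left(-4 + \left(- \frac{5}{14} + \frac{5}{8}\right)\right) 529 = \frac{15 \left(-4 + \frac{15}{56}\right)}{56} \cdot 529 = \frac{15}{56} \left(- \frac{209}{56}\right) 529 = \left(- \frac{3135}{3136}\right) 529 = - \frac{1658415}{3136}$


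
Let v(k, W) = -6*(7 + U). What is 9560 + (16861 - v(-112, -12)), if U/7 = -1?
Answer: 26421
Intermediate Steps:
U = -7 (U = 7*(-1) = -7)
v(k, W) = 0 (v(k, W) = -6*(7 - 7) = -6*0 = 0)
9560 + (16861 - v(-112, -12)) = 9560 + (16861 - 1*0) = 9560 + (16861 + 0) = 9560 + 16861 = 26421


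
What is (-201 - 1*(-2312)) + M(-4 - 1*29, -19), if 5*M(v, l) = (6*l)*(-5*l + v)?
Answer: 3487/5 ≈ 697.40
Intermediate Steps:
M(v, l) = 6*l*(v - 5*l)/5 (M(v, l) = ((6*l)*(-5*l + v))/5 = ((6*l)*(v - 5*l))/5 = (6*l*(v - 5*l))/5 = 6*l*(v - 5*l)/5)
(-201 - 1*(-2312)) + M(-4 - 1*29, -19) = (-201 - 1*(-2312)) + (6/5)*(-19)*((-4 - 1*29) - 5*(-19)) = (-201 + 2312) + (6/5)*(-19)*((-4 - 29) + 95) = 2111 + (6/5)*(-19)*(-33 + 95) = 2111 + (6/5)*(-19)*62 = 2111 - 7068/5 = 3487/5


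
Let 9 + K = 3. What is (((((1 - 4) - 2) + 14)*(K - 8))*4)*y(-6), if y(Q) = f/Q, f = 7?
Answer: 588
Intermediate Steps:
K = -6 (K = -9 + 3 = -6)
y(Q) = 7/Q
(((((1 - 4) - 2) + 14)*(K - 8))*4)*y(-6) = (((((1 - 4) - 2) + 14)*(-6 - 8))*4)*(7/(-6)) = ((((-3 - 2) + 14)*(-14))*4)*(7*(-⅙)) = (((-5 + 14)*(-14))*4)*(-7/6) = ((9*(-14))*4)*(-7/6) = -126*4*(-7/6) = -504*(-7/6) = 588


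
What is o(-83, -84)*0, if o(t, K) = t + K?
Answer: 0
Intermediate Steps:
o(t, K) = K + t
o(-83, -84)*0 = (-84 - 83)*0 = -167*0 = 0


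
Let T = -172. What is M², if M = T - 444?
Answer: 379456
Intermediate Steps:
M = -616 (M = -172 - 444 = -616)
M² = (-616)² = 379456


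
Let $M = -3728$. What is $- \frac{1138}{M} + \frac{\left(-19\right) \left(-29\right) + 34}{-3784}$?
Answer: $\frac{16604}{110209} \approx 0.15066$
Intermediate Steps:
$- \frac{1138}{M} + \frac{\left(-19\right) \left(-29\right) + 34}{-3784} = - \frac{1138}{-3728} + \frac{\left(-19\right) \left(-29\right) + 34}{-3784} = \left(-1138\right) \left(- \frac{1}{3728}\right) + \left(551 + 34\right) \left(- \frac{1}{3784}\right) = \frac{569}{1864} + 585 \left(- \frac{1}{3784}\right) = \frac{569}{1864} - \frac{585}{3784} = \frac{16604}{110209}$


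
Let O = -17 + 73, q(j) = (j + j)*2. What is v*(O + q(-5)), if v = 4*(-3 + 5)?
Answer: 288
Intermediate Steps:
v = 8 (v = 4*2 = 8)
q(j) = 4*j (q(j) = (2*j)*2 = 4*j)
O = 56
v*(O + q(-5)) = 8*(56 + 4*(-5)) = 8*(56 - 20) = 8*36 = 288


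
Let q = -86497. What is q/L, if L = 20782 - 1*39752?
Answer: 86497/18970 ≈ 4.5597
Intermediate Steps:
L = -18970 (L = 20782 - 39752 = -18970)
q/L = -86497/(-18970) = -86497*(-1/18970) = 86497/18970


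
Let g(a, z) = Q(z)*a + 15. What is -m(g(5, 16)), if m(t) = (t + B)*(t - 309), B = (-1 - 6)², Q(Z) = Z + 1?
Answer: 31141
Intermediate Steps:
Q(Z) = 1 + Z
g(a, z) = 15 + a*(1 + z) (g(a, z) = (1 + z)*a + 15 = a*(1 + z) + 15 = 15 + a*(1 + z))
B = 49 (B = (-7)² = 49)
m(t) = (-309 + t)*(49 + t) (m(t) = (t + 49)*(t - 309) = (49 + t)*(-309 + t) = (-309 + t)*(49 + t))
-m(g(5, 16)) = -(-15141 + (15 + 5*(1 + 16))² - 260*(15 + 5*(1 + 16))) = -(-15141 + (15 + 5*17)² - 260*(15 + 5*17)) = -(-15141 + (15 + 85)² - 260*(15 + 85)) = -(-15141 + 100² - 260*100) = -(-15141 + 10000 - 26000) = -1*(-31141) = 31141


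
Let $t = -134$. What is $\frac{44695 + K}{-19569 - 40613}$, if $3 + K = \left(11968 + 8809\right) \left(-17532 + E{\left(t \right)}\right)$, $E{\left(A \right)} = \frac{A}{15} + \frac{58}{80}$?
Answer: $\frac{8745317197}{1444368} \approx 6054.8$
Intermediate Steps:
$E{\left(A \right)} = \frac{29}{40} + \frac{A}{15}$ ($E{\left(A \right)} = A \frac{1}{15} + 58 \cdot \frac{1}{80} = \frac{A}{15} + \frac{29}{40} = \frac{29}{40} + \frac{A}{15}$)
$K = - \frac{8746389877}{24}$ ($K = -3 + \left(11968 + 8809\right) \left(-17532 + \left(\frac{29}{40} + \frac{1}{15} \left(-134\right)\right)\right) = -3 + 20777 \left(-17532 + \left(\frac{29}{40} - \frac{134}{15}\right)\right) = -3 + 20777 \left(-17532 - \frac{197}{24}\right) = -3 + 20777 \left(- \frac{420965}{24}\right) = -3 - \frac{8746389805}{24} = - \frac{8746389877}{24} \approx -3.6443 \cdot 10^{8}$)
$\frac{44695 + K}{-19569 - 40613} = \frac{44695 - \frac{8746389877}{24}}{-19569 - 40613} = - \frac{8745317197}{24 \left(-60182\right)} = \left(- \frac{8745317197}{24}\right) \left(- \frac{1}{60182}\right) = \frac{8745317197}{1444368}$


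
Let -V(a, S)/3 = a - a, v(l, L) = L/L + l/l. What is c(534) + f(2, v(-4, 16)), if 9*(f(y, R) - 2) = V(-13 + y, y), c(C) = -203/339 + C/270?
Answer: 17182/5085 ≈ 3.3790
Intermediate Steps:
v(l, L) = 2 (v(l, L) = 1 + 1 = 2)
V(a, S) = 0 (V(a, S) = -3*(a - a) = -3*0 = 0)
c(C) = -203/339 + C/270 (c(C) = -203*1/339 + C*(1/270) = -203/339 + C/270)
f(y, R) = 2 (f(y, R) = 2 + (⅑)*0 = 2 + 0 = 2)
c(534) + f(2, v(-4, 16)) = (-203/339 + (1/270)*534) + 2 = (-203/339 + 89/45) + 2 = 7012/5085 + 2 = 17182/5085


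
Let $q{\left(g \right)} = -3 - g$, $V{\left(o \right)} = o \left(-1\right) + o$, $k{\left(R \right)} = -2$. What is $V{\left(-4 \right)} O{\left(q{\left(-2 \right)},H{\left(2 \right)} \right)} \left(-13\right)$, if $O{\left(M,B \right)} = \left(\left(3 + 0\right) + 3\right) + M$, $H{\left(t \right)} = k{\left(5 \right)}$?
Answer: $0$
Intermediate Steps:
$H{\left(t \right)} = -2$
$V{\left(o \right)} = 0$ ($V{\left(o \right)} = - o + o = 0$)
$O{\left(M,B \right)} = 6 + M$ ($O{\left(M,B \right)} = \left(3 + 3\right) + M = 6 + M$)
$V{\left(-4 \right)} O{\left(q{\left(-2 \right)},H{\left(2 \right)} \right)} \left(-13\right) = 0 \left(6 - 1\right) \left(-13\right) = 0 \cdot 5 \left(-13\right) = 0 \left(-13\right) = 0$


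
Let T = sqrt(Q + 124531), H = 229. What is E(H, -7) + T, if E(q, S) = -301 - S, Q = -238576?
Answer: -294 + I*sqrt(114045) ≈ -294.0 + 337.71*I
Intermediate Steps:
T = I*sqrt(114045) (T = sqrt(-238576 + 124531) = sqrt(-114045) = I*sqrt(114045) ≈ 337.71*I)
E(H, -7) + T = (-301 - 1*(-7)) + I*sqrt(114045) = (-301 + 7) + I*sqrt(114045) = -294 + I*sqrt(114045)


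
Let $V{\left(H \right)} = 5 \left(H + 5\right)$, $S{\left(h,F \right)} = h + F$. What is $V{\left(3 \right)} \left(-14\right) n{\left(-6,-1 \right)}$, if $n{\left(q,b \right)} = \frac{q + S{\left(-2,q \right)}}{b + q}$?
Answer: $-1120$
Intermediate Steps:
$S{\left(h,F \right)} = F + h$
$n{\left(q,b \right)} = \frac{-2 + 2 q}{b + q}$ ($n{\left(q,b \right)} = \frac{q + \left(q - 2\right)}{b + q} = \frac{q + \left(-2 + q\right)}{b + q} = \frac{-2 + 2 q}{b + q}$)
$V{\left(H \right)} = 25 + 5 H$ ($V{\left(H \right)} = 5 \left(5 + H\right) = 25 + 5 H$)
$V{\left(3 \right)} \left(-14\right) n{\left(-6,-1 \right)} = \left(25 + 5 \cdot 3\right) \left(-14\right) \frac{2 \left(-1 - 6\right)}{-1 - 6} = \left(25 + 15\right) \left(-14\right) 2 \frac{1}{-7} \left(-7\right) = 40 \left(-14\right) 2 \left(- \frac{1}{7}\right) \left(-7\right) = \left(-560\right) 2 = -1120$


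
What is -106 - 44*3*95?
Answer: -12646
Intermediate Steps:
-106 - 44*3*95 = -106 - 132*95 = -106 - 12540 = -12646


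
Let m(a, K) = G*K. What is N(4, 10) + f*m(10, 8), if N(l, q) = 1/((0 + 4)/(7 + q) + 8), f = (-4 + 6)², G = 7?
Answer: 31377/140 ≈ 224.12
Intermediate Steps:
f = 4 (f = 2² = 4)
m(a, K) = 7*K
N(l, q) = 1/(8 + 4/(7 + q)) (N(l, q) = 1/(4/(7 + q) + 8) = 1/(8 + 4/(7 + q)))
N(4, 10) + f*m(10, 8) = (7 + 10)/(4*(15 + 2*10)) + 4*(7*8) = (¼)*17/(15 + 20) + 4*56 = (¼)*17/35 + 224 = (¼)*(1/35)*17 + 224 = 17/140 + 224 = 31377/140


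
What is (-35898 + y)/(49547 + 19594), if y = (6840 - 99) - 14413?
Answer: -43570/69141 ≈ -0.63016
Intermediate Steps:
y = -7672 (y = 6741 - 14413 = -7672)
(-35898 + y)/(49547 + 19594) = (-35898 - 7672)/(49547 + 19594) = -43570/69141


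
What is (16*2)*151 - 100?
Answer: 4732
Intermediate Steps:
(16*2)*151 - 100 = 32*151 - 100 = 4832 - 100 = 4732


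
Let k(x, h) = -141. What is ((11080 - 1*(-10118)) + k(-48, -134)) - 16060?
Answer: 4997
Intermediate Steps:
((11080 - 1*(-10118)) + k(-48, -134)) - 16060 = ((11080 - 1*(-10118)) - 141) - 16060 = ((11080 + 10118) - 141) - 16060 = (21198 - 141) - 16060 = 21057 - 16060 = 4997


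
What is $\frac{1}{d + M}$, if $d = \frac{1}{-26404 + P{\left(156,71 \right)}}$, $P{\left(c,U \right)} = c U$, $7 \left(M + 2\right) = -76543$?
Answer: $- \frac{107296}{1173465703} \approx -9.1435 \cdot 10^{-5}$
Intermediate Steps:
$M = - \frac{76557}{7}$ ($M = -2 + \frac{1}{7} \left(-76543\right) = -2 - \frac{76543}{7} = - \frac{76557}{7} \approx -10937.0$)
$P{\left(c,U \right)} = U c$
$d = - \frac{1}{15328}$ ($d = \frac{1}{-26404 + 71 \cdot 156} = \frac{1}{-26404 + 11076} = \frac{1}{-15328} = - \frac{1}{15328} \approx -6.524 \cdot 10^{-5}$)
$\frac{1}{d + M} = \frac{1}{- \frac{1}{15328} - \frac{76557}{7}} = \frac{1}{- \frac{1173465703}{107296}} = - \frac{107296}{1173465703}$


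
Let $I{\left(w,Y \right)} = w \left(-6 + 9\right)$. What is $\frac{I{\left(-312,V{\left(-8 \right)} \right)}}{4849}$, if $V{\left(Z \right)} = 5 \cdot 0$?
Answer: $- \frac{72}{373} \approx -0.19303$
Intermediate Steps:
$V{\left(Z \right)} = 0$
$I{\left(w,Y \right)} = 3 w$ ($I{\left(w,Y \right)} = w 3 = 3 w$)
$\frac{I{\left(-312,V{\left(-8 \right)} \right)}}{4849} = \frac{3 \left(-312\right)}{4849} = \left(-936\right) \frac{1}{4849} = - \frac{72}{373}$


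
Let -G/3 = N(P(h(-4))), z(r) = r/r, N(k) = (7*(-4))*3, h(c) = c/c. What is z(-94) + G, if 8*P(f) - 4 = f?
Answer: 253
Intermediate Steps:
h(c) = 1
P(f) = 1/2 + f/8
N(k) = -84 (N(k) = -28*3 = -84)
z(r) = 1
G = 252 (G = -3*(-84) = 252)
z(-94) + G = 1 + 252 = 253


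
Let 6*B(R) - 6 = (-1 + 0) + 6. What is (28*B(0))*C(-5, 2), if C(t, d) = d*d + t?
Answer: -154/3 ≈ -51.333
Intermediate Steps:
C(t, d) = t + d² (C(t, d) = d² + t = t + d²)
B(R) = 11/6 (B(R) = 1 + ((-1 + 0) + 6)/6 = 1 + (-1 + 6)/6 = 1 + (⅙)*5 = 1 + ⅚ = 11/6)
(28*B(0))*C(-5, 2) = (28*(11/6))*(-5 + 2²) = 154*(-5 + 4)/3 = (154/3)*(-1) = -154/3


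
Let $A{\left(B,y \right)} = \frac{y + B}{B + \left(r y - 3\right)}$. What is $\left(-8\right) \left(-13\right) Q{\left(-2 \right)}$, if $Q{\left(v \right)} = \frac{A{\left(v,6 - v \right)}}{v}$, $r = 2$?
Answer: $- \frac{312}{11} \approx -28.364$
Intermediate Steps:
$A{\left(B,y \right)} = \frac{B + y}{-3 + B + 2 y}$ ($A{\left(B,y \right)} = \frac{y + B}{B + \left(2 y - 3\right)} = \frac{B + y}{B + \left(-3 + 2 y\right)} = \frac{B + y}{-3 + B + 2 y}$)
$Q{\left(v \right)} = \frac{6}{v \left(9 - v\right)}$ ($Q{\left(v \right)} = \frac{\frac{1}{-3 + v + 2 \left(6 - v\right)} \left(v - \left(-6 + v\right)\right)}{v} = \frac{\frac{1}{-3 + v - \left(-12 + 2 v\right)} 6}{v} = \frac{\frac{1}{9 - v} 6}{v} = \frac{6 \frac{1}{9 - v}}{v} = \frac{6}{v \left(9 - v\right)}$)
$\left(-8\right) \left(-13\right) Q{\left(-2 \right)} = \left(-8\right) \left(-13\right) \left(- \frac{6}{\left(-2\right) \left(-9 - 2\right)}\right) = 104 \left(\left(-6\right) \left(- \frac{1}{2}\right) \frac{1}{-11}\right) = 104 \left(\left(-6\right) \left(- \frac{1}{2}\right) \left(- \frac{1}{11}\right)\right) = 104 \left(- \frac{3}{11}\right) = - \frac{312}{11}$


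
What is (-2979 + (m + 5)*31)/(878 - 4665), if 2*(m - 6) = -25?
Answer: 6051/7574 ≈ 0.79892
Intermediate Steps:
m = -13/2 (m = 6 + (½)*(-25) = 6 - 25/2 = -13/2 ≈ -6.5000)
(-2979 + (m + 5)*31)/(878 - 4665) = (-2979 + (-13/2 + 5)*31)/(878 - 4665) = (-2979 - 3/2*31)/(-3787) = (-2979 - 93/2)*(-1/3787) = -6051/2*(-1/3787) = 6051/7574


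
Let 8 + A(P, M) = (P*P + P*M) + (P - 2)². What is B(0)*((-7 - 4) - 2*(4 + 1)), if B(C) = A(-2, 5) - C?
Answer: -42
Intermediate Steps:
A(P, M) = -8 + P² + (-2 + P)² + M*P (A(P, M) = -8 + ((P*P + P*M) + (P - 2)²) = -8 + ((P² + M*P) + (-2 + P)²) = -8 + (P² + (-2 + P)² + M*P) = -8 + P² + (-2 + P)² + M*P)
B(C) = 2 - C (B(C) = (-8 + (-2)² + (-2 - 2)² + 5*(-2)) - C = (-8 + 4 + (-4)² - 10) - C = (-8 + 4 + 16 - 10) - C = 2 - C)
B(0)*((-7 - 4) - 2*(4 + 1)) = (2 - 1*0)*((-7 - 4) - 2*(4 + 1)) = (2 + 0)*(-11 - 2*5) = 2*(-11 - 10) = 2*(-21) = -42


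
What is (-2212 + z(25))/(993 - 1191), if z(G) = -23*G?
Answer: 929/66 ≈ 14.076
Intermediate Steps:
(-2212 + z(25))/(993 - 1191) = (-2212 - 23*25)/(993 - 1191) = (-2212 - 575)/(-198) = -2787*(-1/198) = 929/66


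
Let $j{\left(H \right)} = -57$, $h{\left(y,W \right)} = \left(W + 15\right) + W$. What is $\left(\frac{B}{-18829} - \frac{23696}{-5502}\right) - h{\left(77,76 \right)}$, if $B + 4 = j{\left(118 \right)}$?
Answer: $- \frac{8427108890}{51798579} \approx -162.69$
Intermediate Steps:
$h{\left(y,W \right)} = 15 + 2 W$ ($h{\left(y,W \right)} = \left(15 + W\right) + W = 15 + 2 W$)
$B = -61$ ($B = -4 - 57 = -61$)
$\left(\frac{B}{-18829} - \frac{23696}{-5502}\right) - h{\left(77,76 \right)} = \left(- \frac{61}{-18829} - \frac{23696}{-5502}\right) - \left(15 + 2 \cdot 76\right) = \left(\left(-61\right) \left(- \frac{1}{18829}\right) - - \frac{11848}{2751}\right) - \left(15 + 152\right) = \left(\frac{61}{18829} + \frac{11848}{2751}\right) - 167 = \frac{223253803}{51798579} - 167 = - \frac{8427108890}{51798579}$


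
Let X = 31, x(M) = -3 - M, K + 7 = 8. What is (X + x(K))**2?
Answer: 729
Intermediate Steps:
K = 1 (K = -7 + 8 = 1)
(X + x(K))**2 = (31 + (-3 - 1*1))**2 = (31 + (-3 - 1))**2 = (31 - 4)**2 = 27**2 = 729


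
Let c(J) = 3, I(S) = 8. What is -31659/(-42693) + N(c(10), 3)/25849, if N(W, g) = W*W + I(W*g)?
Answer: 273026424/367857119 ≈ 0.74221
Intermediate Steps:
N(W, g) = 8 + W² (N(W, g) = W*W + 8 = W² + 8 = 8 + W²)
-31659/(-42693) + N(c(10), 3)/25849 = -31659/(-42693) + (8 + 3²)/25849 = -31659*(-1/42693) + (8 + 9)*(1/25849) = 10553/14231 + 17*(1/25849) = 10553/14231 + 17/25849 = 273026424/367857119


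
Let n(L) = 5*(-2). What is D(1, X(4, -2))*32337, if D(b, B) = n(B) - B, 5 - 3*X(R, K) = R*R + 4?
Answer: -161685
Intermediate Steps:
n(L) = -10
X(R, K) = ⅓ - R²/3 (X(R, K) = 5/3 - (R*R + 4)/3 = 5/3 - (R² + 4)/3 = 5/3 - (4 + R²)/3 = 5/3 + (-4/3 - R²/3) = ⅓ - R²/3)
D(b, B) = -10 - B
D(1, X(4, -2))*32337 = (-10 - (⅓ - ⅓*4²))*32337 = (-10 - (⅓ - ⅓*16))*32337 = (-10 - (⅓ - 16/3))*32337 = (-10 - 1*(-5))*32337 = (-10 + 5)*32337 = -5*32337 = -161685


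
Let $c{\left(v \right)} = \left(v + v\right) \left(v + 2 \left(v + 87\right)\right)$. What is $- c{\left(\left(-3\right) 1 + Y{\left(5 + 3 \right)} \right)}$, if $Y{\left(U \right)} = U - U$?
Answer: $990$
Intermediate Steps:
$Y{\left(U \right)} = 0$
$c{\left(v \right)} = 2 v \left(174 + 3 v\right)$ ($c{\left(v \right)} = 2 v \left(v + 2 \left(87 + v\right)\right) = 2 v \left(v + \left(174 + 2 v\right)\right) = 2 v \left(174 + 3 v\right)$)
$- c{\left(\left(-3\right) 1 + Y{\left(5 + 3 \right)} \right)} = - 6 \left(\left(-3\right) 1 + 0\right) \left(58 + \left(\left(-3\right) 1 + 0\right)\right) = - 6 \left(-3 + 0\right) \left(58 + \left(-3 + 0\right)\right) = - 6 \left(-3\right) \left(58 - 3\right) = - 6 \left(-3\right) 55 = \left(-1\right) \left(-990\right) = 990$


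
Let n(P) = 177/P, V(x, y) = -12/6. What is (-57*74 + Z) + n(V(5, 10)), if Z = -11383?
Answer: -31379/2 ≈ -15690.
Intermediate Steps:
V(x, y) = -2 (V(x, y) = -12*⅙ = -2)
(-57*74 + Z) + n(V(5, 10)) = (-57*74 - 11383) + 177/(-2) = (-4218 - 11383) + 177*(-½) = -15601 - 177/2 = -31379/2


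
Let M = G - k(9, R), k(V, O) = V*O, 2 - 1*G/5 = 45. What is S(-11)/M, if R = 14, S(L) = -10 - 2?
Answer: 12/341 ≈ 0.035191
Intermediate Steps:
G = -215 (G = 10 - 5*45 = 10 - 225 = -215)
S(L) = -12
k(V, O) = O*V
M = -341 (M = -215 - 14*9 = -215 - 1*126 = -215 - 126 = -341)
S(-11)/M = -12/(-341) = -12*(-1/341) = 12/341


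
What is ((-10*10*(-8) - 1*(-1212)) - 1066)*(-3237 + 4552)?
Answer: 1243990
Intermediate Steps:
((-10*10*(-8) - 1*(-1212)) - 1066)*(-3237 + 4552) = ((-100*(-8) + 1212) - 1066)*1315 = ((800 + 1212) - 1066)*1315 = (2012 - 1066)*1315 = 946*1315 = 1243990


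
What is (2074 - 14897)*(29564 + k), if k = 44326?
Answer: -947491470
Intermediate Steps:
(2074 - 14897)*(29564 + k) = (2074 - 14897)*(29564 + 44326) = -12823*73890 = -947491470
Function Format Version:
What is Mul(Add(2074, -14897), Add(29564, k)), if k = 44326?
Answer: -947491470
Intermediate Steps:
Mul(Add(2074, -14897), Add(29564, k)) = Mul(Add(2074, -14897), Add(29564, 44326)) = Mul(-12823, 73890) = -947491470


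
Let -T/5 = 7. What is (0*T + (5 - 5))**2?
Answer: 0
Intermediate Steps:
T = -35 (T = -5*7 = -35)
(0*T + (5 - 5))**2 = (0*(-35) + (5 - 5))**2 = (0 + 0)**2 = 0**2 = 0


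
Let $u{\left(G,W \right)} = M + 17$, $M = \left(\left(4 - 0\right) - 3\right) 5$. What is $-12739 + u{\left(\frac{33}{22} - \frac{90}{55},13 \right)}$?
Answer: $-12717$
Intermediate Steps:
$M = 5$ ($M = \left(\left(4 + 0\right) - 3\right) 5 = \left(4 - 3\right) 5 = 1 \cdot 5 = 5$)
$u{\left(G,W \right)} = 22$ ($u{\left(G,W \right)} = 5 + 17 = 22$)
$-12739 + u{\left(\frac{33}{22} - \frac{90}{55},13 \right)} = -12739 + 22 = -12717$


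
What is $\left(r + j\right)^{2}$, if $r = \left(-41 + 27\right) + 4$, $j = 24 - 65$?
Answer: $2601$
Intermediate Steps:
$j = -41$
$r = -10$ ($r = -14 + 4 = -10$)
$\left(r + j\right)^{2} = \left(-10 - 41\right)^{2} = \left(-51\right)^{2} = 2601$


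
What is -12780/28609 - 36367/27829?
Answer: -1396078123/796159861 ≈ -1.7535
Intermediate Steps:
-12780/28609 - 36367/27829 = -1396078123/796159861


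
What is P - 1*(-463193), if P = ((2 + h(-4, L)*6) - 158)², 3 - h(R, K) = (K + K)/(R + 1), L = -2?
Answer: 484509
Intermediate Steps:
h(R, K) = 3 - 2*K/(1 + R) (h(R, K) = 3 - (K + K)/(R + 1) = 3 - 2*K/(1 + R))
P = 21316 (P = ((2 + ((3 - 2*(-2) + 3*(-4))/(1 - 4))*6) - 158)² = ((2 + ((3 + 4 - 12)/(-3))*6) - 158)² = ((2 - ⅓*(-5)*6) - 158)² = ((2 + (5/3)*6) - 158)² = ((2 + 10) - 158)² = (12 - 158)² = (-146)² = 21316)
P - 1*(-463193) = 21316 - 1*(-463193) = 21316 + 463193 = 484509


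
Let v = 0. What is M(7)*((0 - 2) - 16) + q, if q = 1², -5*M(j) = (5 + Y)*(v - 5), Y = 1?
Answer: -107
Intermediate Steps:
M(j) = 6 (M(j) = -(5 + 1)*(0 - 5)/5 = -6*(-5)/5 = -⅕*(-30) = 6)
q = 1
M(7)*((0 - 2) - 16) + q = 6*((0 - 2) - 16) + 1 = 6*(-2 - 16) + 1 = 6*(-18) + 1 = -108 + 1 = -107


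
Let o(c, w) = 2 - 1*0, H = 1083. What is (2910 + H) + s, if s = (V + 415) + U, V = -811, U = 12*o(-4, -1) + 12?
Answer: 3633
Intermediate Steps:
o(c, w) = 2 (o(c, w) = 2 + 0 = 2)
U = 36 (U = 12*2 + 12 = 24 + 12 = 36)
s = -360 (s = (-811 + 415) + 36 = -396 + 36 = -360)
(2910 + H) + s = (2910 + 1083) - 360 = 3993 - 360 = 3633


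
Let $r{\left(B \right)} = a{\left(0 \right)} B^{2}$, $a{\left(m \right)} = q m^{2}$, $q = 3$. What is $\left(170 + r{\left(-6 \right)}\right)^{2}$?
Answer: $28900$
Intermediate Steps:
$a{\left(m \right)} = 3 m^{2}$
$r{\left(B \right)} = 0$ ($r{\left(B \right)} = 3 \cdot 0^{2} B^{2} = 3 \cdot 0 B^{2} = 0 B^{2} = 0$)
$\left(170 + r{\left(-6 \right)}\right)^{2} = \left(170 + 0\right)^{2} = 170^{2} = 28900$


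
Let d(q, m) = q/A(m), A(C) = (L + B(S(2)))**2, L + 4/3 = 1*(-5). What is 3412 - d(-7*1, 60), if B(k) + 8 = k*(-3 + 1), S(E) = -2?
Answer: 3278995/961 ≈ 3412.1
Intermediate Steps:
L = -19/3 (L = -4/3 + 1*(-5) = -4/3 - 5 = -19/3 ≈ -6.3333)
B(k) = -8 - 2*k (B(k) = -8 + k*(-3 + 1) = -8 + k*(-2) = -8 - 2*k)
A(C) = 961/9 (A(C) = (-19/3 + (-8 - 2*(-2)))**2 = (-19/3 + (-8 + 4))**2 = (-19/3 - 4)**2 = (-31/3)**2 = 961/9)
d(q, m) = 9*q/961 (d(q, m) = q/(961/9) = q*(9/961) = 9*q/961)
3412 - d(-7*1, 60) = 3412 - 9*(-7*1)/961 = 3412 - 9*(-7)/961 = 3412 - 1*(-63/961) = 3412 + 63/961 = 3278995/961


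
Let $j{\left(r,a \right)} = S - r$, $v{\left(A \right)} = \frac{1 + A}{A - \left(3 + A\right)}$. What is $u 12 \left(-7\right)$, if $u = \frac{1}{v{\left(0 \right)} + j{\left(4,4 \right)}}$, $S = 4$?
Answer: $252$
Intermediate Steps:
$v{\left(A \right)} = - \frac{1}{3} - \frac{A}{3}$ ($v{\left(A \right)} = \frac{1 + A}{-3} = \left(1 + A\right) \left(- \frac{1}{3}\right) = - \frac{1}{3} - \frac{A}{3}$)
$j{\left(r,a \right)} = 4 - r$
$u = -3$ ($u = \frac{1}{\left(- \frac{1}{3} - 0\right) + \left(4 - 4\right)} = \frac{1}{\left(- \frac{1}{3} + 0\right) + \left(4 - 4\right)} = \frac{1}{- \frac{1}{3} + 0} = \frac{1}{- \frac{1}{3}} = -3$)
$u 12 \left(-7\right) = \left(-3\right) 12 \left(-7\right) = \left(-36\right) \left(-7\right) = 252$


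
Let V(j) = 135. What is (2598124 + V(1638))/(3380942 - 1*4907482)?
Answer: -2598259/1526540 ≈ -1.7021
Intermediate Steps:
(2598124 + V(1638))/(3380942 - 1*4907482) = (2598124 + 135)/(3380942 - 1*4907482) = 2598259/(3380942 - 4907482) = 2598259/(-1526540) = 2598259*(-1/1526540) = -2598259/1526540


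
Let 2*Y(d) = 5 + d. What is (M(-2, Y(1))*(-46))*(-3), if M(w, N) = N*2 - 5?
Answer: 138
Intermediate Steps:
Y(d) = 5/2 + d/2 (Y(d) = (5 + d)/2 = 5/2 + d/2)
M(w, N) = -5 + 2*N (M(w, N) = 2*N - 5 = -5 + 2*N)
(M(-2, Y(1))*(-46))*(-3) = ((-5 + 2*(5/2 + (½)*1))*(-46))*(-3) = ((-5 + 2*(5/2 + ½))*(-46))*(-3) = ((-5 + 2*3)*(-46))*(-3) = ((-5 + 6)*(-46))*(-3) = (1*(-46))*(-3) = -46*(-3) = 138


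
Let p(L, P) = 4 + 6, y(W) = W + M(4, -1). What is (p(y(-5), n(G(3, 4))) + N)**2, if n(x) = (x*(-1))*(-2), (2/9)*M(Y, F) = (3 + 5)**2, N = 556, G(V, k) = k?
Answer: 320356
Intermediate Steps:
M(Y, F) = 288 (M(Y, F) = 9*(3 + 5)**2/2 = (9/2)*8**2 = (9/2)*64 = 288)
n(x) = 2*x (n(x) = -x*(-2) = 2*x)
y(W) = 288 + W (y(W) = W + 288 = 288 + W)
p(L, P) = 10
(p(y(-5), n(G(3, 4))) + N)**2 = (10 + 556)**2 = 566**2 = 320356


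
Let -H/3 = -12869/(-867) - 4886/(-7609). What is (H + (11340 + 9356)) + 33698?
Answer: 1004288269/18479 ≈ 54348.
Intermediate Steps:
H = -858457/18479 (H = -3*(-12869/(-867) - 4886/(-7609)) = -3*(-12869*(-1/867) - 4886*(-1/7609)) = -3*(757/51 + 698/1087) = -3*858457/55437 = -858457/18479 ≈ -46.456)
(H + (11340 + 9356)) + 33698 = (-858457/18479 + (11340 + 9356)) + 33698 = (-858457/18479 + 20696) + 33698 = 381582927/18479 + 33698 = 1004288269/18479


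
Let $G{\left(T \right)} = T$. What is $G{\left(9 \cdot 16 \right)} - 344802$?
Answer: $-344658$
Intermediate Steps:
$G{\left(9 \cdot 16 \right)} - 344802 = 9 \cdot 16 - 344802 = 144 - 344802 = -344658$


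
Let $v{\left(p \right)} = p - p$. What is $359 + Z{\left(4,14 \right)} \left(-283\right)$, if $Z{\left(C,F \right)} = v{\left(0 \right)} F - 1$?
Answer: $642$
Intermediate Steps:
$v{\left(p \right)} = 0$
$Z{\left(C,F \right)} = -1$ ($Z{\left(C,F \right)} = 0 F - 1 = 0 - 1 = -1$)
$359 + Z{\left(4,14 \right)} \left(-283\right) = 359 - -283 = 359 + 283 = 642$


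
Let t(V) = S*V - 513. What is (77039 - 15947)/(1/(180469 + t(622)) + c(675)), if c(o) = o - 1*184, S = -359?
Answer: 2647849464/21280921 ≈ 124.42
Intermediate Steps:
t(V) = -513 - 359*V (t(V) = -359*V - 513 = -513 - 359*V)
c(o) = -184 + o (c(o) = o - 184 = -184 + o)
(77039 - 15947)/(1/(180469 + t(622)) + c(675)) = (77039 - 15947)/(1/(180469 + (-513 - 359*622)) + (-184 + 675)) = 61092/(1/(180469 + (-513 - 223298)) + 491) = 61092/(1/(180469 - 223811) + 491) = 61092/(1/(-43342) + 491) = 61092/(-1/43342 + 491) = 61092/(21280921/43342) = 61092*(43342/21280921) = 2647849464/21280921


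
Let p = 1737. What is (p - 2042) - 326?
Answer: -631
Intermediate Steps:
(p - 2042) - 326 = (1737 - 2042) - 326 = -305 - 326 = -631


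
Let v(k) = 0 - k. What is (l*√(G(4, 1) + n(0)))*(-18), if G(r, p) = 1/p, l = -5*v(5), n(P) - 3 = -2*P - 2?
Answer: -450*√2 ≈ -636.40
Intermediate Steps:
v(k) = -k
n(P) = 1 - 2*P (n(P) = 3 + (-2*P - 2) = 3 + (-2 - 2*P) = 1 - 2*P)
l = 25 (l = -(-5)*5 = -5*(-5) = 25)
G(r, p) = 1/p
(l*√(G(4, 1) + n(0)))*(-18) = (25*√(1/1 + (1 - 2*0)))*(-18) = (25*√(1 + (1 + 0)))*(-18) = (25*√(1 + 1))*(-18) = (25*√2)*(-18) = -450*√2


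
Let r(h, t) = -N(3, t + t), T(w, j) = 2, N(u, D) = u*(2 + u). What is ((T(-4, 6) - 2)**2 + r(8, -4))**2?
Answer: 225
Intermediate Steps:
r(h, t) = -15 (r(h, t) = -3*(2 + 3) = -3*5 = -1*15 = -15)
((T(-4, 6) - 2)**2 + r(8, -4))**2 = ((2 - 2)**2 - 15)**2 = (0**2 - 15)**2 = (0 - 15)**2 = (-15)**2 = 225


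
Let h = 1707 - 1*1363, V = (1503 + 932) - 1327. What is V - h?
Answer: 764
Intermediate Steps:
V = 1108 (V = 2435 - 1327 = 1108)
h = 344 (h = 1707 - 1363 = 344)
V - h = 1108 - 1*344 = 1108 - 344 = 764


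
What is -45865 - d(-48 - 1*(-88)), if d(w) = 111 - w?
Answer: -45936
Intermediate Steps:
-45865 - d(-48 - 1*(-88)) = -45865 - (111 - (-48 - 1*(-88))) = -45865 - (111 - (-48 + 88)) = -45865 - (111 - 1*40) = -45865 - (111 - 40) = -45865 - 1*71 = -45865 - 71 = -45936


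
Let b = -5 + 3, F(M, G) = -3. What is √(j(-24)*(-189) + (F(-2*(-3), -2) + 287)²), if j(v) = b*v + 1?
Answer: √71395 ≈ 267.20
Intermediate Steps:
b = -2
j(v) = 1 - 2*v (j(v) = -2*v + 1 = 1 - 2*v)
√(j(-24)*(-189) + (F(-2*(-3), -2) + 287)²) = √((1 - 2*(-24))*(-189) + (-3 + 287)²) = √((1 + 48)*(-189) + 284²) = √(49*(-189) + 80656) = √(-9261 + 80656) = √71395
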